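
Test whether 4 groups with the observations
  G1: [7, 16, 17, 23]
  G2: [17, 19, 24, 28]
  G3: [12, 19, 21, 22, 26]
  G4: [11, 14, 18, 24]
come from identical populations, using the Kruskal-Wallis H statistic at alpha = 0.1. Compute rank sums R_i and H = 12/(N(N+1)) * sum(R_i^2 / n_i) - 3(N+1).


Step 1: Combine all N = 17 observations and assign midranks.
sorted (value, group, rank): (7,G1,1), (11,G4,2), (12,G3,3), (14,G4,4), (16,G1,5), (17,G1,6.5), (17,G2,6.5), (18,G4,8), (19,G2,9.5), (19,G3,9.5), (21,G3,11), (22,G3,12), (23,G1,13), (24,G2,14.5), (24,G4,14.5), (26,G3,16), (28,G2,17)
Step 2: Sum ranks within each group.
R_1 = 25.5 (n_1 = 4)
R_2 = 47.5 (n_2 = 4)
R_3 = 51.5 (n_3 = 5)
R_4 = 28.5 (n_4 = 4)
Step 3: H = 12/(N(N+1)) * sum(R_i^2/n_i) - 3(N+1)
     = 12/(17*18) * (25.5^2/4 + 47.5^2/4 + 51.5^2/5 + 28.5^2/4) - 3*18
     = 0.039216 * 1460.14 - 54
     = 3.260294.
Step 4: Ties present; correction factor C = 1 - 18/(17^3 - 17) = 0.996324. Corrected H = 3.260294 / 0.996324 = 3.272325.
Step 5: Under H0, H ~ chi^2(3); p-value = 0.351513.
Step 6: alpha = 0.1. fail to reject H0.

H = 3.2723, df = 3, p = 0.351513, fail to reject H0.


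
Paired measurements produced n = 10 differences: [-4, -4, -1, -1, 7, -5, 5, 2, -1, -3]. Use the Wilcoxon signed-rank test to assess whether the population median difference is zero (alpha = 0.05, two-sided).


Step 1: Drop any zero differences (none here) and take |d_i|.
|d| = [4, 4, 1, 1, 7, 5, 5, 2, 1, 3]
Step 2: Midrank |d_i| (ties get averaged ranks).
ranks: |4|->6.5, |4|->6.5, |1|->2, |1|->2, |7|->10, |5|->8.5, |5|->8.5, |2|->4, |1|->2, |3|->5
Step 3: Attach original signs; sum ranks with positive sign and with negative sign.
W+ = 10 + 8.5 + 4 = 22.5
W- = 6.5 + 6.5 + 2 + 2 + 8.5 + 2 + 5 = 32.5
(Check: W+ + W- = 55 should equal n(n+1)/2 = 55.)
Step 4: Test statistic W = min(W+, W-) = 22.5.
Step 5: Ties in |d|, so use the tie-corrected normal approximation.
        E[W] = n(n+1)/4 = 10*11/4 = 27.5.
        Tie groups: |d|=1 (t=3), |d|=4 (t=2), |d|=5 (t=2); sum(t^3 - t) = 36.
        Var[W] = n(n+1)(2n+1)/24 - sum(t^3-t)/48 = 2310/24 - 36/48 = 95.5.
        z = (W - E[W]) / sqrt(Var[W]) = (22.5 - 27.5) / 9.7724 = -0.5116.
        Two-sided p = 2*Phi(z) = 0.608900.
Step 6: alpha = 0.05. fail to reject H0.

W+ = 22.5, W- = 32.5, W = min = 22.5, p = 0.608900, fail to reject H0.


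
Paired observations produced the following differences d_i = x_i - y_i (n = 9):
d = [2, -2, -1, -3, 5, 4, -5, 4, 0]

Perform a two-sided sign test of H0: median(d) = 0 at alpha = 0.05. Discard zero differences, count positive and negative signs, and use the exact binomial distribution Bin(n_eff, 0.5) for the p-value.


Step 1: Discard zero differences. Original n = 9; n_eff = number of nonzero differences = 8.
Nonzero differences (with sign): +2, -2, -1, -3, +5, +4, -5, +4
Step 2: Count signs: positive = 4, negative = 4.
Step 3: Under H0: P(positive) = 0.5, so the number of positives S ~ Bin(8, 0.5).
Step 4: Two-sided exact p-value = sum of Bin(8,0.5) probabilities at or below the observed probability = 1.000000.
Step 5: alpha = 0.05. fail to reject H0.

n_eff = 8, pos = 4, neg = 4, p = 1.000000, fail to reject H0.


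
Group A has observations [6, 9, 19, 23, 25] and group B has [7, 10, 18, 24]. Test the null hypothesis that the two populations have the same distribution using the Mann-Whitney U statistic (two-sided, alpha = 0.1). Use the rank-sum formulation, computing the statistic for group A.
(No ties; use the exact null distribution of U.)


Step 1: Combine and sort all 9 observations; assign midranks.
sorted (value, group): (6,X), (7,Y), (9,X), (10,Y), (18,Y), (19,X), (23,X), (24,Y), (25,X)
ranks: 6->1, 7->2, 9->3, 10->4, 18->5, 19->6, 23->7, 24->8, 25->9
Step 2: Rank sum for X: R1 = 1 + 3 + 6 + 7 + 9 = 26.
Step 3: U_X = R1 - n1(n1+1)/2 = 26 - 5*6/2 = 26 - 15 = 11.
       U_Y = n1*n2 - U_X = 20 - 11 = 9.
Step 4: No ties, so the exact null distribution of U (based on enumerating the C(9,5) = 126 equally likely rank assignments) gives the two-sided p-value.
Step 5: p-value = 0.904762; compare to alpha = 0.1. fail to reject H0.

U_X = 11, p = 0.904762, fail to reject H0 at alpha = 0.1.


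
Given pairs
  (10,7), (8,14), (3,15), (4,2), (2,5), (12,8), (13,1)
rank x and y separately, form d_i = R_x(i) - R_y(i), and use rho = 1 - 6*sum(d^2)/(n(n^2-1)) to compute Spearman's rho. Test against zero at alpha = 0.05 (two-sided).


Step 1: Rank x and y separately (midranks; no ties here).
rank(x): 10->5, 8->4, 3->2, 4->3, 2->1, 12->6, 13->7
rank(y): 7->4, 14->6, 15->7, 2->2, 5->3, 8->5, 1->1
Step 2: d_i = R_x(i) - R_y(i); compute d_i^2.
  (5-4)^2=1, (4-6)^2=4, (2-7)^2=25, (3-2)^2=1, (1-3)^2=4, (6-5)^2=1, (7-1)^2=36
sum(d^2) = 72.
Step 3: rho = 1 - 6*72 / (7*(7^2 - 1)) = 1 - 432/336 = -0.285714.
Step 4: Under H0, t = rho * sqrt((n-2)/(1-rho^2)) = -0.6667 ~ t(5).
Step 5: Two-sided p-value from the t-distribution with 5 df = 0.534509.
Step 6: alpha = 0.05. fail to reject H0.

rho = -0.2857, p = 0.534509, fail to reject H0 at alpha = 0.05.


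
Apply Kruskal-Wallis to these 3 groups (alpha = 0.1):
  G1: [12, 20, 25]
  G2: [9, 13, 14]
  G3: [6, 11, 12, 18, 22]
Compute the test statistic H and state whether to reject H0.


Step 1: Combine all N = 11 observations and assign midranks.
sorted (value, group, rank): (6,G3,1), (9,G2,2), (11,G3,3), (12,G1,4.5), (12,G3,4.5), (13,G2,6), (14,G2,7), (18,G3,8), (20,G1,9), (22,G3,10), (25,G1,11)
Step 2: Sum ranks within each group.
R_1 = 24.5 (n_1 = 3)
R_2 = 15 (n_2 = 3)
R_3 = 26.5 (n_3 = 5)
Step 3: H = 12/(N(N+1)) * sum(R_i^2/n_i) - 3(N+1)
     = 12/(11*12) * (24.5^2/3 + 15^2/3 + 26.5^2/5) - 3*12
     = 0.090909 * 415.533 - 36
     = 1.775758.
Step 4: Ties present; correction factor C = 1 - 6/(11^3 - 11) = 0.995455. Corrected H = 1.775758 / 0.995455 = 1.783866.
Step 5: Under H0, H ~ chi^2(2); p-value = 0.409863.
Step 6: alpha = 0.1. fail to reject H0.

H = 1.7839, df = 2, p = 0.409863, fail to reject H0.


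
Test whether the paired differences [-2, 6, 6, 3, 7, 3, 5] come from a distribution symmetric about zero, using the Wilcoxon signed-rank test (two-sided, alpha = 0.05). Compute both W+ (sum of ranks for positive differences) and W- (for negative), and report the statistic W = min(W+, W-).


Step 1: Drop any zero differences (none here) and take |d_i|.
|d| = [2, 6, 6, 3, 7, 3, 5]
Step 2: Midrank |d_i| (ties get averaged ranks).
ranks: |2|->1, |6|->5.5, |6|->5.5, |3|->2.5, |7|->7, |3|->2.5, |5|->4
Step 3: Attach original signs; sum ranks with positive sign and with negative sign.
W+ = 5.5 + 5.5 + 2.5 + 7 + 2.5 + 4 = 27
W- = 1 = 1
(Check: W+ + W- = 28 should equal n(n+1)/2 = 28.)
Step 4: Test statistic W = min(W+, W-) = 1.
Step 5: Ties in |d|, so use the tie-corrected normal approximation.
        E[W] = n(n+1)/4 = 7*8/4 = 14.
        Tie groups: |d|=3 (t=2), |d|=6 (t=2); sum(t^3 - t) = 12.
        Var[W] = n(n+1)(2n+1)/24 - sum(t^3-t)/48 = 840/24 - 12/48 = 34.75.
        z = (W - E[W]) / sqrt(Var[W]) = (1 - 14) / 5.8949 = -2.2053.
        Two-sided p = 2*Phi(z) = 0.027434.
Step 6: alpha = 0.05. reject H0.

W+ = 27, W- = 1, W = min = 1, p = 0.027434, reject H0.


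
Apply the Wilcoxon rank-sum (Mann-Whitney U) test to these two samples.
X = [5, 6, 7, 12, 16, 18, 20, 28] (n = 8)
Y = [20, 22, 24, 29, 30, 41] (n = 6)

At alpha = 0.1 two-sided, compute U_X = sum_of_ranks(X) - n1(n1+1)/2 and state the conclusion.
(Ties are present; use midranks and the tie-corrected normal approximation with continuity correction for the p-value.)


Step 1: Combine and sort all 14 observations; assign midranks.
sorted (value, group): (5,X), (6,X), (7,X), (12,X), (16,X), (18,X), (20,X), (20,Y), (22,Y), (24,Y), (28,X), (29,Y), (30,Y), (41,Y)
ranks: 5->1, 6->2, 7->3, 12->4, 16->5, 18->6, 20->7.5, 20->7.5, 22->9, 24->10, 28->11, 29->12, 30->13, 41->14
Step 2: Rank sum for X: R1 = 1 + 2 + 3 + 4 + 5 + 6 + 7.5 + 11 = 39.5.
Step 3: U_X = R1 - n1(n1+1)/2 = 39.5 - 8*9/2 = 39.5 - 36 = 3.5.
       U_Y = n1*n2 - U_X = 48 - 3.5 = 44.5.
Step 4: Ties are present, so use the tie-corrected normal approximation (with continuity correction) for the p-value.
Step 5: p-value = 0.009743; compare to alpha = 0.1. reject H0.

U_X = 3.5, p = 0.009743, reject H0 at alpha = 0.1.


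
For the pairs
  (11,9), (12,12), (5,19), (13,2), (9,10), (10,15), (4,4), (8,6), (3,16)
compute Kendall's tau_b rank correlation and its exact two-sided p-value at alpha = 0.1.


Step 1: Enumerate the 36 unordered pairs (i,j) with i<j and classify each by sign(x_j-x_i) * sign(y_j-y_i).
  (1,2):dx=+1,dy=+3->C; (1,3):dx=-6,dy=+10->D; (1,4):dx=+2,dy=-7->D; (1,5):dx=-2,dy=+1->D
  (1,6):dx=-1,dy=+6->D; (1,7):dx=-7,dy=-5->C; (1,8):dx=-3,dy=-3->C; (1,9):dx=-8,dy=+7->D
  (2,3):dx=-7,dy=+7->D; (2,4):dx=+1,dy=-10->D; (2,5):dx=-3,dy=-2->C; (2,6):dx=-2,dy=+3->D
  (2,7):dx=-8,dy=-8->C; (2,8):dx=-4,dy=-6->C; (2,9):dx=-9,dy=+4->D; (3,4):dx=+8,dy=-17->D
  (3,5):dx=+4,dy=-9->D; (3,6):dx=+5,dy=-4->D; (3,7):dx=-1,dy=-15->C; (3,8):dx=+3,dy=-13->D
  (3,9):dx=-2,dy=-3->C; (4,5):dx=-4,dy=+8->D; (4,6):dx=-3,dy=+13->D; (4,7):dx=-9,dy=+2->D
  (4,8):dx=-5,dy=+4->D; (4,9):dx=-10,dy=+14->D; (5,6):dx=+1,dy=+5->C; (5,7):dx=-5,dy=-6->C
  (5,8):dx=-1,dy=-4->C; (5,9):dx=-6,dy=+6->D; (6,7):dx=-6,dy=-11->C; (6,8):dx=-2,dy=-9->C
  (6,9):dx=-7,dy=+1->D; (7,8):dx=+4,dy=+2->C; (7,9):dx=-1,dy=+12->D; (8,9):dx=-5,dy=+10->D
Step 2: C = 14, D = 22, total pairs = 36.
Step 3: tau = (C - D)/(n(n-1)/2) = (14 - 22)/36 = -0.222222.
Step 4: Exact two-sided p-value (enumerate n! = 362880 permutations of y under H0): p = 0.476709.
Step 5: alpha = 0.1. fail to reject H0.

tau_b = -0.2222 (C=14, D=22), p = 0.476709, fail to reject H0.


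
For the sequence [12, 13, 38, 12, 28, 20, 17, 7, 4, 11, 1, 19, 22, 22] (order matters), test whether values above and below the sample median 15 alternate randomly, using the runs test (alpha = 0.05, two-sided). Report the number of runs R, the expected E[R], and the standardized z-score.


Step 1: Compute median = 15; label A = above, B = below.
Labels in order: BBABAAABBBBAAA  (n_A = 7, n_B = 7)
Step 2: Count runs R = 6.
Step 3: Under H0 (random ordering), E[R] = 2*n_A*n_B/(n_A+n_B) + 1 = 2*7*7/14 + 1 = 8.0000.
        Var[R] = 2*n_A*n_B*(2*n_A*n_B - n_A - n_B) / ((n_A+n_B)^2 * (n_A+n_B-1)) = 8232/2548 = 3.2308.
        SD[R] = 1.7974.
Step 4: Continuity-corrected z = (R + 0.5 - E[R]) / SD[R] = (6 + 0.5 - 8.0000) / 1.7974 = -0.8345.
Step 5: Two-sided p-value via normal approximation = 2*(1 - Phi(|z|)) = 0.403986.
Step 6: alpha = 0.05. fail to reject H0.

R = 6, z = -0.8345, p = 0.403986, fail to reject H0.


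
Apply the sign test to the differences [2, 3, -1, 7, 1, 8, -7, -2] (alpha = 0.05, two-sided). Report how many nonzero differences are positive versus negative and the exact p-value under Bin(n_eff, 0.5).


Step 1: Discard zero differences. Original n = 8; n_eff = number of nonzero differences = 8.
Nonzero differences (with sign): +2, +3, -1, +7, +1, +8, -7, -2
Step 2: Count signs: positive = 5, negative = 3.
Step 3: Under H0: P(positive) = 0.5, so the number of positives S ~ Bin(8, 0.5).
Step 4: Two-sided exact p-value = sum of Bin(8,0.5) probabilities at or below the observed probability = 0.726562.
Step 5: alpha = 0.05. fail to reject H0.

n_eff = 8, pos = 5, neg = 3, p = 0.726562, fail to reject H0.


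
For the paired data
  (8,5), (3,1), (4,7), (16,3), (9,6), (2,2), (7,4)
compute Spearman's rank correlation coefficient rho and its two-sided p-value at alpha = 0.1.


Step 1: Rank x and y separately (midranks; no ties here).
rank(x): 8->5, 3->2, 4->3, 16->7, 9->6, 2->1, 7->4
rank(y): 5->5, 1->1, 7->7, 3->3, 6->6, 2->2, 4->4
Step 2: d_i = R_x(i) - R_y(i); compute d_i^2.
  (5-5)^2=0, (2-1)^2=1, (3-7)^2=16, (7-3)^2=16, (6-6)^2=0, (1-2)^2=1, (4-4)^2=0
sum(d^2) = 34.
Step 3: rho = 1 - 6*34 / (7*(7^2 - 1)) = 1 - 204/336 = 0.392857.
Step 4: Under H0, t = rho * sqrt((n-2)/(1-rho^2)) = 0.9553 ~ t(5).
Step 5: Two-sided p-value from the t-distribution with 5 df = 0.383317.
Step 6: alpha = 0.1. fail to reject H0.

rho = 0.3929, p = 0.383317, fail to reject H0 at alpha = 0.1.


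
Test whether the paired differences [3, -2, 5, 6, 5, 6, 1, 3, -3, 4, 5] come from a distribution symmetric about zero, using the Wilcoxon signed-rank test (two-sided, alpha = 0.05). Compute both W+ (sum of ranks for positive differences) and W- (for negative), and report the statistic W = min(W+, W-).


Step 1: Drop any zero differences (none here) and take |d_i|.
|d| = [3, 2, 5, 6, 5, 6, 1, 3, 3, 4, 5]
Step 2: Midrank |d_i| (ties get averaged ranks).
ranks: |3|->4, |2|->2, |5|->8, |6|->10.5, |5|->8, |6|->10.5, |1|->1, |3|->4, |3|->4, |4|->6, |5|->8
Step 3: Attach original signs; sum ranks with positive sign and with negative sign.
W+ = 4 + 8 + 10.5 + 8 + 10.5 + 1 + 4 + 6 + 8 = 60
W- = 2 + 4 = 6
(Check: W+ + W- = 66 should equal n(n+1)/2 = 66.)
Step 4: Test statistic W = min(W+, W-) = 6.
Step 5: Ties in |d|, so use the tie-corrected normal approximation.
        E[W] = n(n+1)/4 = 11*12/4 = 33.
        Tie groups: |d|=3 (t=3), |d|=5 (t=3), |d|=6 (t=2); sum(t^3 - t) = 54.
        Var[W] = n(n+1)(2n+1)/24 - sum(t^3-t)/48 = 3036/24 - 54/48 = 125.375.
        z = (W - E[W]) / sqrt(Var[W]) = (6 - 33) / 11.1971 = -2.4113.
        Two-sided p = 2*Phi(z) = 0.015894.
Step 6: alpha = 0.05. reject H0.

W+ = 60, W- = 6, W = min = 6, p = 0.015894, reject H0.


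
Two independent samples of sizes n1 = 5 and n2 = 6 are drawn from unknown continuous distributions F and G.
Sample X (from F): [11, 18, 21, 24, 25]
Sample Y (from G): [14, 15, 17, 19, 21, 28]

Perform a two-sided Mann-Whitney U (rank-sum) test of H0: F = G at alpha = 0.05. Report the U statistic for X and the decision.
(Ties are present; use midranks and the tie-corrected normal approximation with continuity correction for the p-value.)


Step 1: Combine and sort all 11 observations; assign midranks.
sorted (value, group): (11,X), (14,Y), (15,Y), (17,Y), (18,X), (19,Y), (21,X), (21,Y), (24,X), (25,X), (28,Y)
ranks: 11->1, 14->2, 15->3, 17->4, 18->5, 19->6, 21->7.5, 21->7.5, 24->9, 25->10, 28->11
Step 2: Rank sum for X: R1 = 1 + 5 + 7.5 + 9 + 10 = 32.5.
Step 3: U_X = R1 - n1(n1+1)/2 = 32.5 - 5*6/2 = 32.5 - 15 = 17.5.
       U_Y = n1*n2 - U_X = 30 - 17.5 = 12.5.
Step 4: Ties are present, so use the tie-corrected normal approximation (with continuity correction) for the p-value.
Step 5: p-value = 0.714379; compare to alpha = 0.05. fail to reject H0.

U_X = 17.5, p = 0.714379, fail to reject H0 at alpha = 0.05.


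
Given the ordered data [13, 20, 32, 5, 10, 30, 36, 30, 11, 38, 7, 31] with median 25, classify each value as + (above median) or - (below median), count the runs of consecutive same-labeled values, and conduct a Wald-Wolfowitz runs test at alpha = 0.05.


Step 1: Compute median = 25; label A = above, B = below.
Labels in order: BBABBAAABABA  (n_A = 6, n_B = 6)
Step 2: Count runs R = 8.
Step 3: Under H0 (random ordering), E[R] = 2*n_A*n_B/(n_A+n_B) + 1 = 2*6*6/12 + 1 = 7.0000.
        Var[R] = 2*n_A*n_B*(2*n_A*n_B - n_A - n_B) / ((n_A+n_B)^2 * (n_A+n_B-1)) = 4320/1584 = 2.7273.
        SD[R] = 1.6514.
Step 4: Continuity-corrected z = (R - 0.5 - E[R]) / SD[R] = (8 - 0.5 - 7.0000) / 1.6514 = 0.3028.
Step 5: Two-sided p-value via normal approximation = 2*(1 - Phi(|z|)) = 0.762069.
Step 6: alpha = 0.05. fail to reject H0.

R = 8, z = 0.3028, p = 0.762069, fail to reject H0.


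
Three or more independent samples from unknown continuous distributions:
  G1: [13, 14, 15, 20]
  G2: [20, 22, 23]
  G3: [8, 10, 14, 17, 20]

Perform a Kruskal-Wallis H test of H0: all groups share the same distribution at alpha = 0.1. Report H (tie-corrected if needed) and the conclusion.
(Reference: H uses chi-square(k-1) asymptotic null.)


Step 1: Combine all N = 12 observations and assign midranks.
sorted (value, group, rank): (8,G3,1), (10,G3,2), (13,G1,3), (14,G1,4.5), (14,G3,4.5), (15,G1,6), (17,G3,7), (20,G1,9), (20,G2,9), (20,G3,9), (22,G2,11), (23,G2,12)
Step 2: Sum ranks within each group.
R_1 = 22.5 (n_1 = 4)
R_2 = 32 (n_2 = 3)
R_3 = 23.5 (n_3 = 5)
Step 3: H = 12/(N(N+1)) * sum(R_i^2/n_i) - 3(N+1)
     = 12/(12*13) * (22.5^2/4 + 32^2/3 + 23.5^2/5) - 3*13
     = 0.076923 * 578.346 - 39
     = 5.488141.
Step 4: Ties present; correction factor C = 1 - 30/(12^3 - 12) = 0.982517. Corrected H = 5.488141 / 0.982517 = 5.585795.
Step 5: Under H0, H ~ chi^2(2); p-value = 0.061244.
Step 6: alpha = 0.1. reject H0.

H = 5.5858, df = 2, p = 0.061244, reject H0.


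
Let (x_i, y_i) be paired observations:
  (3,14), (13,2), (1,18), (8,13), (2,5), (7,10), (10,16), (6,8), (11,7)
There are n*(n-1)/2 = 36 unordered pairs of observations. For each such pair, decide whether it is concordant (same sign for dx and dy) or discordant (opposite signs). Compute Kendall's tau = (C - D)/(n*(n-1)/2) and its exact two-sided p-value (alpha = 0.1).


Step 1: Enumerate the 36 unordered pairs (i,j) with i<j and classify each by sign(x_j-x_i) * sign(y_j-y_i).
  (1,2):dx=+10,dy=-12->D; (1,3):dx=-2,dy=+4->D; (1,4):dx=+5,dy=-1->D; (1,5):dx=-1,dy=-9->C
  (1,6):dx=+4,dy=-4->D; (1,7):dx=+7,dy=+2->C; (1,8):dx=+3,dy=-6->D; (1,9):dx=+8,dy=-7->D
  (2,3):dx=-12,dy=+16->D; (2,4):dx=-5,dy=+11->D; (2,5):dx=-11,dy=+3->D; (2,6):dx=-6,dy=+8->D
  (2,7):dx=-3,dy=+14->D; (2,8):dx=-7,dy=+6->D; (2,9):dx=-2,dy=+5->D; (3,4):dx=+7,dy=-5->D
  (3,5):dx=+1,dy=-13->D; (3,6):dx=+6,dy=-8->D; (3,7):dx=+9,dy=-2->D; (3,8):dx=+5,dy=-10->D
  (3,9):dx=+10,dy=-11->D; (4,5):dx=-6,dy=-8->C; (4,6):dx=-1,dy=-3->C; (4,7):dx=+2,dy=+3->C
  (4,8):dx=-2,dy=-5->C; (4,9):dx=+3,dy=-6->D; (5,6):dx=+5,dy=+5->C; (5,7):dx=+8,dy=+11->C
  (5,8):dx=+4,dy=+3->C; (5,9):dx=+9,dy=+2->C; (6,7):dx=+3,dy=+6->C; (6,8):dx=-1,dy=-2->C
  (6,9):dx=+4,dy=-3->D; (7,8):dx=-4,dy=-8->C; (7,9):dx=+1,dy=-9->D; (8,9):dx=+5,dy=-1->D
Step 2: C = 13, D = 23, total pairs = 36.
Step 3: tau = (C - D)/(n(n-1)/2) = (13 - 23)/36 = -0.277778.
Step 4: Exact two-sided p-value (enumerate n! = 362880 permutations of y under H0): p = 0.358488.
Step 5: alpha = 0.1. fail to reject H0.

tau_b = -0.2778 (C=13, D=23), p = 0.358488, fail to reject H0.


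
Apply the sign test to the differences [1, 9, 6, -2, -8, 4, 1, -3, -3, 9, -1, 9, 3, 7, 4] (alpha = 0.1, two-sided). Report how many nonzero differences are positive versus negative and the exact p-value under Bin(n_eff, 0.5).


Step 1: Discard zero differences. Original n = 15; n_eff = number of nonzero differences = 15.
Nonzero differences (with sign): +1, +9, +6, -2, -8, +4, +1, -3, -3, +9, -1, +9, +3, +7, +4
Step 2: Count signs: positive = 10, negative = 5.
Step 3: Under H0: P(positive) = 0.5, so the number of positives S ~ Bin(15, 0.5).
Step 4: Two-sided exact p-value = sum of Bin(15,0.5) probabilities at or below the observed probability = 0.301758.
Step 5: alpha = 0.1. fail to reject H0.

n_eff = 15, pos = 10, neg = 5, p = 0.301758, fail to reject H0.


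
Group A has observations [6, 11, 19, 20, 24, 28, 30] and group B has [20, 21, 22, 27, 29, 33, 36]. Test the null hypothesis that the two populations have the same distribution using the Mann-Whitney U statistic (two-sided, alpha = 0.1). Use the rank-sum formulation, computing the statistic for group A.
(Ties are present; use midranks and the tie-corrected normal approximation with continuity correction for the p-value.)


Step 1: Combine and sort all 14 observations; assign midranks.
sorted (value, group): (6,X), (11,X), (19,X), (20,X), (20,Y), (21,Y), (22,Y), (24,X), (27,Y), (28,X), (29,Y), (30,X), (33,Y), (36,Y)
ranks: 6->1, 11->2, 19->3, 20->4.5, 20->4.5, 21->6, 22->7, 24->8, 27->9, 28->10, 29->11, 30->12, 33->13, 36->14
Step 2: Rank sum for X: R1 = 1 + 2 + 3 + 4.5 + 8 + 10 + 12 = 40.5.
Step 3: U_X = R1 - n1(n1+1)/2 = 40.5 - 7*8/2 = 40.5 - 28 = 12.5.
       U_Y = n1*n2 - U_X = 49 - 12.5 = 36.5.
Step 4: Ties are present, so use the tie-corrected normal approximation (with continuity correction) for the p-value.
Step 5: p-value = 0.141282; compare to alpha = 0.1. fail to reject H0.

U_X = 12.5, p = 0.141282, fail to reject H0 at alpha = 0.1.


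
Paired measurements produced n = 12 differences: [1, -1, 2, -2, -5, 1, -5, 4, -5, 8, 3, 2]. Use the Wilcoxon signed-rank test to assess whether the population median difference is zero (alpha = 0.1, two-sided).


Step 1: Drop any zero differences (none here) and take |d_i|.
|d| = [1, 1, 2, 2, 5, 1, 5, 4, 5, 8, 3, 2]
Step 2: Midrank |d_i| (ties get averaged ranks).
ranks: |1|->2, |1|->2, |2|->5, |2|->5, |5|->10, |1|->2, |5|->10, |4|->8, |5|->10, |8|->12, |3|->7, |2|->5
Step 3: Attach original signs; sum ranks with positive sign and with negative sign.
W+ = 2 + 5 + 2 + 8 + 12 + 7 + 5 = 41
W- = 2 + 5 + 10 + 10 + 10 = 37
(Check: W+ + W- = 78 should equal n(n+1)/2 = 78.)
Step 4: Test statistic W = min(W+, W-) = 37.
Step 5: Ties in |d|, so use the tie-corrected normal approximation.
        E[W] = n(n+1)/4 = 12*13/4 = 39.
        Tie groups: |d|=1 (t=3), |d|=2 (t=3), |d|=5 (t=3); sum(t^3 - t) = 72.
        Var[W] = n(n+1)(2n+1)/24 - sum(t^3-t)/48 = 3900/24 - 72/48 = 161.
        z = (W - E[W]) / sqrt(Var[W]) = (37 - 39) / 12.6886 = -0.1576.
        Two-sided p = 2*Phi(z) = 0.874755.
Step 6: alpha = 0.1. fail to reject H0.

W+ = 41, W- = 37, W = min = 37, p = 0.874755, fail to reject H0.


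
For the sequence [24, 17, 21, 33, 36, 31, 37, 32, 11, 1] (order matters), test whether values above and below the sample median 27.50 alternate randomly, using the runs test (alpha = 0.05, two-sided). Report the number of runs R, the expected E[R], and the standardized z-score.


Step 1: Compute median = 27.50; label A = above, B = below.
Labels in order: BBBAAAAABB  (n_A = 5, n_B = 5)
Step 2: Count runs R = 3.
Step 3: Under H0 (random ordering), E[R] = 2*n_A*n_B/(n_A+n_B) + 1 = 2*5*5/10 + 1 = 6.0000.
        Var[R] = 2*n_A*n_B*(2*n_A*n_B - n_A - n_B) / ((n_A+n_B)^2 * (n_A+n_B-1)) = 2000/900 = 2.2222.
        SD[R] = 1.4907.
Step 4: Continuity-corrected z = (R + 0.5 - E[R]) / SD[R] = (3 + 0.5 - 6.0000) / 1.4907 = -1.6771.
Step 5: Two-sided p-value via normal approximation = 2*(1 - Phi(|z|)) = 0.093533.
Step 6: alpha = 0.05. fail to reject H0.

R = 3, z = -1.6771, p = 0.093533, fail to reject H0.


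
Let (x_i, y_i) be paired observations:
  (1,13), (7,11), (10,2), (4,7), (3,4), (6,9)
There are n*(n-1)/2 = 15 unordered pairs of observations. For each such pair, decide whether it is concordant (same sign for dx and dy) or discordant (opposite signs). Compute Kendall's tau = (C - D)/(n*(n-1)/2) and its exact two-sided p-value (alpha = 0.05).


Step 1: Enumerate the 15 unordered pairs (i,j) with i<j and classify each by sign(x_j-x_i) * sign(y_j-y_i).
  (1,2):dx=+6,dy=-2->D; (1,3):dx=+9,dy=-11->D; (1,4):dx=+3,dy=-6->D; (1,5):dx=+2,dy=-9->D
  (1,6):dx=+5,dy=-4->D; (2,3):dx=+3,dy=-9->D; (2,4):dx=-3,dy=-4->C; (2,5):dx=-4,dy=-7->C
  (2,6):dx=-1,dy=-2->C; (3,4):dx=-6,dy=+5->D; (3,5):dx=-7,dy=+2->D; (3,6):dx=-4,dy=+7->D
  (4,5):dx=-1,dy=-3->C; (4,6):dx=+2,dy=+2->C; (5,6):dx=+3,dy=+5->C
Step 2: C = 6, D = 9, total pairs = 15.
Step 3: tau = (C - D)/(n(n-1)/2) = (6 - 9)/15 = -0.200000.
Step 4: Exact two-sided p-value (enumerate n! = 720 permutations of y under H0): p = 0.719444.
Step 5: alpha = 0.05. fail to reject H0.

tau_b = -0.2000 (C=6, D=9), p = 0.719444, fail to reject H0.


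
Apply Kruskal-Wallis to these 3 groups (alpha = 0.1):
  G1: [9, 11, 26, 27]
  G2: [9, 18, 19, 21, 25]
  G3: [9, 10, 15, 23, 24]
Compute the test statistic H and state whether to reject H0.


Step 1: Combine all N = 14 observations and assign midranks.
sorted (value, group, rank): (9,G1,2), (9,G2,2), (9,G3,2), (10,G3,4), (11,G1,5), (15,G3,6), (18,G2,7), (19,G2,8), (21,G2,9), (23,G3,10), (24,G3,11), (25,G2,12), (26,G1,13), (27,G1,14)
Step 2: Sum ranks within each group.
R_1 = 34 (n_1 = 4)
R_2 = 38 (n_2 = 5)
R_3 = 33 (n_3 = 5)
Step 3: H = 12/(N(N+1)) * sum(R_i^2/n_i) - 3(N+1)
     = 12/(14*15) * (34^2/4 + 38^2/5 + 33^2/5) - 3*15
     = 0.057143 * 795.6 - 45
     = 0.462857.
Step 4: Ties present; correction factor C = 1 - 24/(14^3 - 14) = 0.991209. Corrected H = 0.462857 / 0.991209 = 0.466962.
Step 5: Under H0, H ~ chi^2(2); p-value = 0.791773.
Step 6: alpha = 0.1. fail to reject H0.

H = 0.4670, df = 2, p = 0.791773, fail to reject H0.


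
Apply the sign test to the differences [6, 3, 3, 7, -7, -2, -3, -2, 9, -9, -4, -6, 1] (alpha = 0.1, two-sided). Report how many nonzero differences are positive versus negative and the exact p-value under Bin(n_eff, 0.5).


Step 1: Discard zero differences. Original n = 13; n_eff = number of nonzero differences = 13.
Nonzero differences (with sign): +6, +3, +3, +7, -7, -2, -3, -2, +9, -9, -4, -6, +1
Step 2: Count signs: positive = 6, negative = 7.
Step 3: Under H0: P(positive) = 0.5, so the number of positives S ~ Bin(13, 0.5).
Step 4: Two-sided exact p-value = sum of Bin(13,0.5) probabilities at or below the observed probability = 1.000000.
Step 5: alpha = 0.1. fail to reject H0.

n_eff = 13, pos = 6, neg = 7, p = 1.000000, fail to reject H0.


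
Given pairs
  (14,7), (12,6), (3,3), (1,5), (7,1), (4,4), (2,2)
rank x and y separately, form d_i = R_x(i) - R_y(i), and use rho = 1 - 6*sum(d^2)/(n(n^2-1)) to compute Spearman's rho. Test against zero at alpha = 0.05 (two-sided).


Step 1: Rank x and y separately (midranks; no ties here).
rank(x): 14->7, 12->6, 3->3, 1->1, 7->5, 4->4, 2->2
rank(y): 7->7, 6->6, 3->3, 5->5, 1->1, 4->4, 2->2
Step 2: d_i = R_x(i) - R_y(i); compute d_i^2.
  (7-7)^2=0, (6-6)^2=0, (3-3)^2=0, (1-5)^2=16, (5-1)^2=16, (4-4)^2=0, (2-2)^2=0
sum(d^2) = 32.
Step 3: rho = 1 - 6*32 / (7*(7^2 - 1)) = 1 - 192/336 = 0.428571.
Step 4: Under H0, t = rho * sqrt((n-2)/(1-rho^2)) = 1.0607 ~ t(5).
Step 5: Two-sided p-value from the t-distribution with 5 df = 0.337368.
Step 6: alpha = 0.05. fail to reject H0.

rho = 0.4286, p = 0.337368, fail to reject H0 at alpha = 0.05.


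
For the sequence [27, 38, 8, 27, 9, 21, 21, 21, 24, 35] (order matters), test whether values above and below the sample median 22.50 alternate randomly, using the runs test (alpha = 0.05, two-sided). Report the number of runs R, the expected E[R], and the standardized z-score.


Step 1: Compute median = 22.50; label A = above, B = below.
Labels in order: AABABBBBAA  (n_A = 5, n_B = 5)
Step 2: Count runs R = 5.
Step 3: Under H0 (random ordering), E[R] = 2*n_A*n_B/(n_A+n_B) + 1 = 2*5*5/10 + 1 = 6.0000.
        Var[R] = 2*n_A*n_B*(2*n_A*n_B - n_A - n_B) / ((n_A+n_B)^2 * (n_A+n_B-1)) = 2000/900 = 2.2222.
        SD[R] = 1.4907.
Step 4: Continuity-corrected z = (R + 0.5 - E[R]) / SD[R] = (5 + 0.5 - 6.0000) / 1.4907 = -0.3354.
Step 5: Two-sided p-value via normal approximation = 2*(1 - Phi(|z|)) = 0.737316.
Step 6: alpha = 0.05. fail to reject H0.

R = 5, z = -0.3354, p = 0.737316, fail to reject H0.


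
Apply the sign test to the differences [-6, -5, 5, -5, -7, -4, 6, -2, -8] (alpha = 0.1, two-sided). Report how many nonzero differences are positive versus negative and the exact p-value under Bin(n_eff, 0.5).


Step 1: Discard zero differences. Original n = 9; n_eff = number of nonzero differences = 9.
Nonzero differences (with sign): -6, -5, +5, -5, -7, -4, +6, -2, -8
Step 2: Count signs: positive = 2, negative = 7.
Step 3: Under H0: P(positive) = 0.5, so the number of positives S ~ Bin(9, 0.5).
Step 4: Two-sided exact p-value = sum of Bin(9,0.5) probabilities at or below the observed probability = 0.179688.
Step 5: alpha = 0.1. fail to reject H0.

n_eff = 9, pos = 2, neg = 7, p = 0.179688, fail to reject H0.


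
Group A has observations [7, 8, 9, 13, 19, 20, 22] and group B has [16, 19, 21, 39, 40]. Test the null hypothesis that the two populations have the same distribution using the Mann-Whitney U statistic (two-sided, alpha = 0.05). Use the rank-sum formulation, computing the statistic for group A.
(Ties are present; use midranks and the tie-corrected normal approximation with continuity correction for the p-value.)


Step 1: Combine and sort all 12 observations; assign midranks.
sorted (value, group): (7,X), (8,X), (9,X), (13,X), (16,Y), (19,X), (19,Y), (20,X), (21,Y), (22,X), (39,Y), (40,Y)
ranks: 7->1, 8->2, 9->3, 13->4, 16->5, 19->6.5, 19->6.5, 20->8, 21->9, 22->10, 39->11, 40->12
Step 2: Rank sum for X: R1 = 1 + 2 + 3 + 4 + 6.5 + 8 + 10 = 34.5.
Step 3: U_X = R1 - n1(n1+1)/2 = 34.5 - 7*8/2 = 34.5 - 28 = 6.5.
       U_Y = n1*n2 - U_X = 35 - 6.5 = 28.5.
Step 4: Ties are present, so use the tie-corrected normal approximation (with continuity correction) for the p-value.
Step 5: p-value = 0.087602; compare to alpha = 0.05. fail to reject H0.

U_X = 6.5, p = 0.087602, fail to reject H0 at alpha = 0.05.


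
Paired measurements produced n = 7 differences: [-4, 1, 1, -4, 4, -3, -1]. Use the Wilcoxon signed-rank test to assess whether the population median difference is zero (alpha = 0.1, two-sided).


Step 1: Drop any zero differences (none here) and take |d_i|.
|d| = [4, 1, 1, 4, 4, 3, 1]
Step 2: Midrank |d_i| (ties get averaged ranks).
ranks: |4|->6, |1|->2, |1|->2, |4|->6, |4|->6, |3|->4, |1|->2
Step 3: Attach original signs; sum ranks with positive sign and with negative sign.
W+ = 2 + 2 + 6 = 10
W- = 6 + 6 + 4 + 2 = 18
(Check: W+ + W- = 28 should equal n(n+1)/2 = 28.)
Step 4: Test statistic W = min(W+, W-) = 10.
Step 5: Ties in |d|, so use the tie-corrected normal approximation.
        E[W] = n(n+1)/4 = 7*8/4 = 14.
        Tie groups: |d|=1 (t=3), |d|=4 (t=3); sum(t^3 - t) = 48.
        Var[W] = n(n+1)(2n+1)/24 - sum(t^3-t)/48 = 840/24 - 48/48 = 34.
        z = (W - E[W]) / sqrt(Var[W]) = (10 - 14) / 5.8310 = -0.6860.
        Two-sided p = 2*Phi(z) = 0.492717.
Step 6: alpha = 0.1. fail to reject H0.

W+ = 10, W- = 18, W = min = 10, p = 0.492717, fail to reject H0.


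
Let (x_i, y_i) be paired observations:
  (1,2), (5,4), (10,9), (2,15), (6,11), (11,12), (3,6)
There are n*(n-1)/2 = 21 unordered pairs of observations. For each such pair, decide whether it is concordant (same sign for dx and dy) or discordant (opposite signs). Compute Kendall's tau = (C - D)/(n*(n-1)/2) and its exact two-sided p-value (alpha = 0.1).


Step 1: Enumerate the 21 unordered pairs (i,j) with i<j and classify each by sign(x_j-x_i) * sign(y_j-y_i).
  (1,2):dx=+4,dy=+2->C; (1,3):dx=+9,dy=+7->C; (1,4):dx=+1,dy=+13->C; (1,5):dx=+5,dy=+9->C
  (1,6):dx=+10,dy=+10->C; (1,7):dx=+2,dy=+4->C; (2,3):dx=+5,dy=+5->C; (2,4):dx=-3,dy=+11->D
  (2,5):dx=+1,dy=+7->C; (2,6):dx=+6,dy=+8->C; (2,7):dx=-2,dy=+2->D; (3,4):dx=-8,dy=+6->D
  (3,5):dx=-4,dy=+2->D; (3,6):dx=+1,dy=+3->C; (3,7):dx=-7,dy=-3->C; (4,5):dx=+4,dy=-4->D
  (4,6):dx=+9,dy=-3->D; (4,7):dx=+1,dy=-9->D; (5,6):dx=+5,dy=+1->C; (5,7):dx=-3,dy=-5->C
  (6,7):dx=-8,dy=-6->C
Step 2: C = 14, D = 7, total pairs = 21.
Step 3: tau = (C - D)/(n(n-1)/2) = (14 - 7)/21 = 0.333333.
Step 4: Exact two-sided p-value (enumerate n! = 5040 permutations of y under H0): p = 0.381349.
Step 5: alpha = 0.1. fail to reject H0.

tau_b = 0.3333 (C=14, D=7), p = 0.381349, fail to reject H0.


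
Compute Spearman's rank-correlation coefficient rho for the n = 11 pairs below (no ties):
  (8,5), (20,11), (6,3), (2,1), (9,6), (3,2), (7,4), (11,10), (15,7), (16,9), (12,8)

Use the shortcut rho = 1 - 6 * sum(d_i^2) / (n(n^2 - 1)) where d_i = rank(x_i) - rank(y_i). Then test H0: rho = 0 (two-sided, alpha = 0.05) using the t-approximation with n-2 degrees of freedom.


Step 1: Rank x and y separately (midranks; no ties here).
rank(x): 8->5, 20->11, 6->3, 2->1, 9->6, 3->2, 7->4, 11->7, 15->9, 16->10, 12->8
rank(y): 5->5, 11->11, 3->3, 1->1, 6->6, 2->2, 4->4, 10->10, 7->7, 9->9, 8->8
Step 2: d_i = R_x(i) - R_y(i); compute d_i^2.
  (5-5)^2=0, (11-11)^2=0, (3-3)^2=0, (1-1)^2=0, (6-6)^2=0, (2-2)^2=0, (4-4)^2=0, (7-10)^2=9, (9-7)^2=4, (10-9)^2=1, (8-8)^2=0
sum(d^2) = 14.
Step 3: rho = 1 - 6*14 / (11*(11^2 - 1)) = 1 - 84/1320 = 0.936364.
Step 4: Under H0, t = rho * sqrt((n-2)/(1-rho^2)) = 8.0024 ~ t(9).
Step 5: Two-sided p-value from the t-distribution with 9 df = 0.000022.
Step 6: alpha = 0.05. reject H0.

rho = 0.9364, p = 0.000022, reject H0 at alpha = 0.05.


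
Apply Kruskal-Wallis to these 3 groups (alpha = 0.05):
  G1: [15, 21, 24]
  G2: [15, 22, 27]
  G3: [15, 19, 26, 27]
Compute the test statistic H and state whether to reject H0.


Step 1: Combine all N = 10 observations and assign midranks.
sorted (value, group, rank): (15,G1,2), (15,G2,2), (15,G3,2), (19,G3,4), (21,G1,5), (22,G2,6), (24,G1,7), (26,G3,8), (27,G2,9.5), (27,G3,9.5)
Step 2: Sum ranks within each group.
R_1 = 14 (n_1 = 3)
R_2 = 17.5 (n_2 = 3)
R_3 = 23.5 (n_3 = 4)
Step 3: H = 12/(N(N+1)) * sum(R_i^2/n_i) - 3(N+1)
     = 12/(10*11) * (14^2/3 + 17.5^2/3 + 23.5^2/4) - 3*11
     = 0.109091 * 305.479 - 33
     = 0.325000.
Step 4: Ties present; correction factor C = 1 - 30/(10^3 - 10) = 0.969697. Corrected H = 0.325000 / 0.969697 = 0.335156.
Step 5: Under H0, H ~ chi^2(2); p-value = 0.845711.
Step 6: alpha = 0.05. fail to reject H0.

H = 0.3352, df = 2, p = 0.845711, fail to reject H0.


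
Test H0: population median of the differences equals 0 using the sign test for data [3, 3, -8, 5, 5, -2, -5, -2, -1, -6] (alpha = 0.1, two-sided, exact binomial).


Step 1: Discard zero differences. Original n = 10; n_eff = number of nonzero differences = 10.
Nonzero differences (with sign): +3, +3, -8, +5, +5, -2, -5, -2, -1, -6
Step 2: Count signs: positive = 4, negative = 6.
Step 3: Under H0: P(positive) = 0.5, so the number of positives S ~ Bin(10, 0.5).
Step 4: Two-sided exact p-value = sum of Bin(10,0.5) probabilities at or below the observed probability = 0.753906.
Step 5: alpha = 0.1. fail to reject H0.

n_eff = 10, pos = 4, neg = 6, p = 0.753906, fail to reject H0.


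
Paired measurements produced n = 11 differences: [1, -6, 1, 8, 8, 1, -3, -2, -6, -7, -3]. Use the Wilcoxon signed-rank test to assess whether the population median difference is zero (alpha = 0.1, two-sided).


Step 1: Drop any zero differences (none here) and take |d_i|.
|d| = [1, 6, 1, 8, 8, 1, 3, 2, 6, 7, 3]
Step 2: Midrank |d_i| (ties get averaged ranks).
ranks: |1|->2, |6|->7.5, |1|->2, |8|->10.5, |8|->10.5, |1|->2, |3|->5.5, |2|->4, |6|->7.5, |7|->9, |3|->5.5
Step 3: Attach original signs; sum ranks with positive sign and with negative sign.
W+ = 2 + 2 + 10.5 + 10.5 + 2 = 27
W- = 7.5 + 5.5 + 4 + 7.5 + 9 + 5.5 = 39
(Check: W+ + W- = 66 should equal n(n+1)/2 = 66.)
Step 4: Test statistic W = min(W+, W-) = 27.
Step 5: Ties in |d|, so use the tie-corrected normal approximation.
        E[W] = n(n+1)/4 = 11*12/4 = 33.
        Tie groups: |d|=1 (t=3), |d|=3 (t=2), |d|=6 (t=2), |d|=8 (t=2); sum(t^3 - t) = 42.
        Var[W] = n(n+1)(2n+1)/24 - sum(t^3-t)/48 = 3036/24 - 42/48 = 125.625.
        z = (W - E[W]) / sqrt(Var[W]) = (27 - 33) / 11.2083 = -0.5353.
        Two-sided p = 2*Phi(z) = 0.592429.
Step 6: alpha = 0.1. fail to reject H0.

W+ = 27, W- = 39, W = min = 27, p = 0.592429, fail to reject H0.


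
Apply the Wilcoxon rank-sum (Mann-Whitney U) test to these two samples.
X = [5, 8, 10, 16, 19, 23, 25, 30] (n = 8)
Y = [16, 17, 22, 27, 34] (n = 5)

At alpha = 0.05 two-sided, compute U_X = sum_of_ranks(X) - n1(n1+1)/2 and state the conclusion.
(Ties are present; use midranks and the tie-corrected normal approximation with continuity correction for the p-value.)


Step 1: Combine and sort all 13 observations; assign midranks.
sorted (value, group): (5,X), (8,X), (10,X), (16,X), (16,Y), (17,Y), (19,X), (22,Y), (23,X), (25,X), (27,Y), (30,X), (34,Y)
ranks: 5->1, 8->2, 10->3, 16->4.5, 16->4.5, 17->6, 19->7, 22->8, 23->9, 25->10, 27->11, 30->12, 34->13
Step 2: Rank sum for X: R1 = 1 + 2 + 3 + 4.5 + 7 + 9 + 10 + 12 = 48.5.
Step 3: U_X = R1 - n1(n1+1)/2 = 48.5 - 8*9/2 = 48.5 - 36 = 12.5.
       U_Y = n1*n2 - U_X = 40 - 12.5 = 27.5.
Step 4: Ties are present, so use the tie-corrected normal approximation (with continuity correction) for the p-value.
Step 5: p-value = 0.304842; compare to alpha = 0.05. fail to reject H0.

U_X = 12.5, p = 0.304842, fail to reject H0 at alpha = 0.05.


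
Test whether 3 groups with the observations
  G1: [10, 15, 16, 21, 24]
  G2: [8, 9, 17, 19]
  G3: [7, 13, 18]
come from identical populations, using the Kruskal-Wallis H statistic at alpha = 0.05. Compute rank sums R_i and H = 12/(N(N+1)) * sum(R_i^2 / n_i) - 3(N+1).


Step 1: Combine all N = 12 observations and assign midranks.
sorted (value, group, rank): (7,G3,1), (8,G2,2), (9,G2,3), (10,G1,4), (13,G3,5), (15,G1,6), (16,G1,7), (17,G2,8), (18,G3,9), (19,G2,10), (21,G1,11), (24,G1,12)
Step 2: Sum ranks within each group.
R_1 = 40 (n_1 = 5)
R_2 = 23 (n_2 = 4)
R_3 = 15 (n_3 = 3)
Step 3: H = 12/(N(N+1)) * sum(R_i^2/n_i) - 3(N+1)
     = 12/(12*13) * (40^2/5 + 23^2/4 + 15^2/3) - 3*13
     = 0.076923 * 527.25 - 39
     = 1.557692.
Step 4: No ties, so H is used without correction.
Step 5: Under H0, H ~ chi^2(2); p-value = 0.458935.
Step 6: alpha = 0.05. fail to reject H0.

H = 1.5577, df = 2, p = 0.458935, fail to reject H0.


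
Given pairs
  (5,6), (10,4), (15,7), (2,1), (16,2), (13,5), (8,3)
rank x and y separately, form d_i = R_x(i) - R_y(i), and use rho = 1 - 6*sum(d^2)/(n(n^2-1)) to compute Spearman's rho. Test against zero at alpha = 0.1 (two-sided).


Step 1: Rank x and y separately (midranks; no ties here).
rank(x): 5->2, 10->4, 15->6, 2->1, 16->7, 13->5, 8->3
rank(y): 6->6, 4->4, 7->7, 1->1, 2->2, 5->5, 3->3
Step 2: d_i = R_x(i) - R_y(i); compute d_i^2.
  (2-6)^2=16, (4-4)^2=0, (6-7)^2=1, (1-1)^2=0, (7-2)^2=25, (5-5)^2=0, (3-3)^2=0
sum(d^2) = 42.
Step 3: rho = 1 - 6*42 / (7*(7^2 - 1)) = 1 - 252/336 = 0.250000.
Step 4: Under H0, t = rho * sqrt((n-2)/(1-rho^2)) = 0.5774 ~ t(5).
Step 5: Two-sided p-value from the t-distribution with 5 df = 0.588724.
Step 6: alpha = 0.1. fail to reject H0.

rho = 0.2500, p = 0.588724, fail to reject H0 at alpha = 0.1.


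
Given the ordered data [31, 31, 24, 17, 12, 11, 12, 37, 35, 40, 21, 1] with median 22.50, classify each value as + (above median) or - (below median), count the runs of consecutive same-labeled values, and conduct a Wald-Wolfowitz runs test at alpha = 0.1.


Step 1: Compute median = 22.50; label A = above, B = below.
Labels in order: AAABBBBAAABB  (n_A = 6, n_B = 6)
Step 2: Count runs R = 4.
Step 3: Under H0 (random ordering), E[R] = 2*n_A*n_B/(n_A+n_B) + 1 = 2*6*6/12 + 1 = 7.0000.
        Var[R] = 2*n_A*n_B*(2*n_A*n_B - n_A - n_B) / ((n_A+n_B)^2 * (n_A+n_B-1)) = 4320/1584 = 2.7273.
        SD[R] = 1.6514.
Step 4: Continuity-corrected z = (R + 0.5 - E[R]) / SD[R] = (4 + 0.5 - 7.0000) / 1.6514 = -1.5138.
Step 5: Two-sided p-value via normal approximation = 2*(1 - Phi(|z|)) = 0.130070.
Step 6: alpha = 0.1. fail to reject H0.

R = 4, z = -1.5138, p = 0.130070, fail to reject H0.


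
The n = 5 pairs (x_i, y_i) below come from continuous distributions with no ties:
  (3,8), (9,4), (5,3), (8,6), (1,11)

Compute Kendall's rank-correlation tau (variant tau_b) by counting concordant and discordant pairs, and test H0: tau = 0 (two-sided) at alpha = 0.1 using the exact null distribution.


Step 1: Enumerate the 10 unordered pairs (i,j) with i<j and classify each by sign(x_j-x_i) * sign(y_j-y_i).
  (1,2):dx=+6,dy=-4->D; (1,3):dx=+2,dy=-5->D; (1,4):dx=+5,dy=-2->D; (1,5):dx=-2,dy=+3->D
  (2,3):dx=-4,dy=-1->C; (2,4):dx=-1,dy=+2->D; (2,5):dx=-8,dy=+7->D; (3,4):dx=+3,dy=+3->C
  (3,5):dx=-4,dy=+8->D; (4,5):dx=-7,dy=+5->D
Step 2: C = 2, D = 8, total pairs = 10.
Step 3: tau = (C - D)/(n(n-1)/2) = (2 - 8)/10 = -0.600000.
Step 4: Exact two-sided p-value (enumerate n! = 120 permutations of y under H0): p = 0.233333.
Step 5: alpha = 0.1. fail to reject H0.

tau_b = -0.6000 (C=2, D=8), p = 0.233333, fail to reject H0.


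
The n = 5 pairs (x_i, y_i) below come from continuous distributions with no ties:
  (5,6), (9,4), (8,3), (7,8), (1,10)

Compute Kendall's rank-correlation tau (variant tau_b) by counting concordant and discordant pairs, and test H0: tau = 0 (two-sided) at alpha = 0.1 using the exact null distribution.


Step 1: Enumerate the 10 unordered pairs (i,j) with i<j and classify each by sign(x_j-x_i) * sign(y_j-y_i).
  (1,2):dx=+4,dy=-2->D; (1,3):dx=+3,dy=-3->D; (1,4):dx=+2,dy=+2->C; (1,5):dx=-4,dy=+4->D
  (2,3):dx=-1,dy=-1->C; (2,4):dx=-2,dy=+4->D; (2,5):dx=-8,dy=+6->D; (3,4):dx=-1,dy=+5->D
  (3,5):dx=-7,dy=+7->D; (4,5):dx=-6,dy=+2->D
Step 2: C = 2, D = 8, total pairs = 10.
Step 3: tau = (C - D)/(n(n-1)/2) = (2 - 8)/10 = -0.600000.
Step 4: Exact two-sided p-value (enumerate n! = 120 permutations of y under H0): p = 0.233333.
Step 5: alpha = 0.1. fail to reject H0.

tau_b = -0.6000 (C=2, D=8), p = 0.233333, fail to reject H0.


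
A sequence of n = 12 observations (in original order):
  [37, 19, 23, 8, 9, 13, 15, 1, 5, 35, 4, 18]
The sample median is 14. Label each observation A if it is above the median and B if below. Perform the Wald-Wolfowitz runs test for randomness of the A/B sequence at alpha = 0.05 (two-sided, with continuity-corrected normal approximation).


Step 1: Compute median = 14; label A = above, B = below.
Labels in order: AAABBBABBABA  (n_A = 6, n_B = 6)
Step 2: Count runs R = 7.
Step 3: Under H0 (random ordering), E[R] = 2*n_A*n_B/(n_A+n_B) + 1 = 2*6*6/12 + 1 = 7.0000.
        Var[R] = 2*n_A*n_B*(2*n_A*n_B - n_A - n_B) / ((n_A+n_B)^2 * (n_A+n_B-1)) = 4320/1584 = 2.7273.
        SD[R] = 1.6514.
Step 4: R = E[R], so z = 0 with no continuity correction.
Step 5: Two-sided p-value via normal approximation = 2*(1 - Phi(|z|)) = 1.000000.
Step 6: alpha = 0.05. fail to reject H0.

R = 7, z = 0.0000, p = 1.000000, fail to reject H0.
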